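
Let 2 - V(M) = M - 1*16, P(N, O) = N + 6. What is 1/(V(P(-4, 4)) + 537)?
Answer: 1/553 ≈ 0.0018083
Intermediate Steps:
P(N, O) = 6 + N
V(M) = 18 - M (V(M) = 2 - (M - 1*16) = 2 - (M - 16) = 2 - (-16 + M) = 2 + (16 - M) = 18 - M)
1/(V(P(-4, 4)) + 537) = 1/((18 - (6 - 4)) + 537) = 1/((18 - 1*2) + 537) = 1/((18 - 2) + 537) = 1/(16 + 537) = 1/553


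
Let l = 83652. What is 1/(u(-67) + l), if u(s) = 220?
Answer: 1/83872 ≈ 1.1923e-5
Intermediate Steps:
1/(u(-67) + l) = 1/(220 + 83652) = 1/83872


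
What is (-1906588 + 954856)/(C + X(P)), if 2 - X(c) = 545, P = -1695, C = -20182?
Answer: 951732/20725 ≈ 45.922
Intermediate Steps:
X(c) = -543 (X(c) = 2 - 1*545 = 2 - 545 = -543)
(-1906588 + 954856)/(C + X(P)) = (-1906588 + 954856)/(-20182 - 543) = -951732/(-20725) = -951732*(-1/20725) = 951732/20725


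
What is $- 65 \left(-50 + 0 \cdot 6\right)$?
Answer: $3250$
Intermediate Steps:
$- 65 \left(-50 + 0 \cdot 6\right) = - 65 \left(-50 + 0\right) = \left(-65\right) \left(-50\right) = 3250$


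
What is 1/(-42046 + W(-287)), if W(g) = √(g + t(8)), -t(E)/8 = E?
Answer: -42046/1767866467 - 3*I*√39/1767866467 ≈ -2.3783e-5 - 1.0598e-8*I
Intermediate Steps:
t(E) = -8*E
W(g) = √(-64 + g) (W(g) = √(g - 8*8) = √(g - 64) = √(-64 + g))
1/(-42046 + W(-287)) = 1/(-42046 + √(-64 - 287)) = 1/(-42046 + √(-351)) = 1/(-42046 + 3*I*√39)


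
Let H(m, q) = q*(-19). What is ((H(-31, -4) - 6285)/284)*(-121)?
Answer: 751289/284 ≈ 2645.4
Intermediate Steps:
H(m, q) = -19*q
((H(-31, -4) - 6285)/284)*(-121) = ((-19*(-4) - 6285)/284)*(-121) = ((76 - 6285)*(1/284))*(-121) = -6209*1/284*(-121) = -6209/284*(-121) = 751289/284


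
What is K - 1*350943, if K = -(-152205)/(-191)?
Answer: -67182318/191 ≈ -3.5174e+5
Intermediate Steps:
K = -152205/191 (K = -(-152205)*(-1)/191 = -2085*73/191 = -152205/191 ≈ -796.88)
K - 1*350943 = -152205/191 - 1*350943 = -152205/191 - 350943 = -67182318/191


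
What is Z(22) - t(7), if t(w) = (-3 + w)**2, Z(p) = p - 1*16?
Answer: -10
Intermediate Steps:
Z(p) = -16 + p (Z(p) = p - 16 = -16 + p)
Z(22) - t(7) = (-16 + 22) - (-3 + 7)**2 = 6 - 1*4**2 = 6 - 1*16 = 6 - 16 = -10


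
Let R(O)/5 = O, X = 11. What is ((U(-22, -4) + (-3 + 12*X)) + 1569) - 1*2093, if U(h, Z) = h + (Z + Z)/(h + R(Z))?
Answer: -8753/21 ≈ -416.81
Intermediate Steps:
R(O) = 5*O
U(h, Z) = h + 2*Z/(h + 5*Z) (U(h, Z) = h + (Z + Z)/(h + 5*Z) = h + (2*Z)/(h + 5*Z) = h + 2*Z/(h + 5*Z))
((U(-22, -4) + (-3 + 12*X)) + 1569) - 1*2093 = ((((-22)² + 2*(-4) + 5*(-4)*(-22))/(-22 + 5*(-4)) + (-3 + 12*11)) + 1569) - 1*2093 = (((484 - 8 + 440)/(-22 - 20) + (-3 + 132)) + 1569) - 2093 = ((916/(-42) + 129) + 1569) - 2093 = ((-1/42*916 + 129) + 1569) - 2093 = ((-458/21 + 129) + 1569) - 2093 = (2251/21 + 1569) - 2093 = 35200/21 - 2093 = -8753/21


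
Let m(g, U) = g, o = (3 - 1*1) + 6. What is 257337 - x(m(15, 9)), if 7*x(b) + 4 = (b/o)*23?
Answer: 14410559/56 ≈ 2.5733e+5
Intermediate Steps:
o = 8 (o = (3 - 1) + 6 = 2 + 6 = 8)
x(b) = -4/7 + 23*b/56 (x(b) = -4/7 + ((b/8)*23)/7 = -4/7 + (23*b/8)/7 = -4/7 + 23*b/56)
257337 - x(m(15, 9)) = 257337 - (-4/7 + (23/56)*15) = 257337 - (-4/7 + 345/56) = 257337 - 1*313/56 = 257337 - 313/56 = 14410559/56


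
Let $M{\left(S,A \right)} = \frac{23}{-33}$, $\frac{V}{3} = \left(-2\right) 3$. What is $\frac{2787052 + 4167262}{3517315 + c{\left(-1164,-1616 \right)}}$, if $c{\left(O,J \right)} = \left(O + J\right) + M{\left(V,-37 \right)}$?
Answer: $\frac{114746181}{57989816} \approx 1.9787$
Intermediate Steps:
$V = -18$ ($V = 3 \left(\left(-2\right) 3\right) = 3 \left(-6\right) = -18$)
$M{\left(S,A \right)} = - \frac{23}{33}$ ($M{\left(S,A \right)} = 23 \left(- \frac{1}{33}\right) = - \frac{23}{33}$)
$c{\left(O,J \right)} = - \frac{23}{33} + J + O$ ($c{\left(O,J \right)} = \left(O + J\right) - \frac{23}{33} = \left(J + O\right) - \frac{23}{33} = - \frac{23}{33} + J + O$)
$\frac{2787052 + 4167262}{3517315 + c{\left(-1164,-1616 \right)}} = \frac{2787052 + 4167262}{3517315 - \frac{91763}{33}} = \frac{6954314}{3517315 - \frac{91763}{33}} = \frac{6954314}{\frac{115979632}{33}} = 6954314 \cdot \frac{33}{115979632} = \frac{114746181}{57989816}$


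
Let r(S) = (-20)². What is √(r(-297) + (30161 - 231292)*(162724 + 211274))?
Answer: I*√75222591338 ≈ 2.7427e+5*I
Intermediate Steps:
r(S) = 400
√(r(-297) + (30161 - 231292)*(162724 + 211274)) = √(400 + (30161 - 231292)*(162724 + 211274)) = √(400 - 201131*373998) = √(400 - 75222591738) = √(-75222591338) = I*√75222591338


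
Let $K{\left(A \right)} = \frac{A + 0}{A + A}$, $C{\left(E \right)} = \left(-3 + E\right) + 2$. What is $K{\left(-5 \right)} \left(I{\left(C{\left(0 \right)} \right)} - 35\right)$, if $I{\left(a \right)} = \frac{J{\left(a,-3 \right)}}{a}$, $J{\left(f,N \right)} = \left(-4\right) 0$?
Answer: $- \frac{35}{2} \approx -17.5$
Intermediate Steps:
$J{\left(f,N \right)} = 0$
$C{\left(E \right)} = -1 + E$
$K{\left(A \right)} = \frac{1}{2}$ ($K{\left(A \right)} = \frac{A}{2 A} = A \frac{1}{2 A} = \frac{1}{2}$)
$I{\left(a \right)} = 0$ ($I{\left(a \right)} = \frac{0}{a} = 0$)
$K{\left(-5 \right)} \left(I{\left(C{\left(0 \right)} \right)} - 35\right) = \frac{0 - 35}{2} = \frac{1}{2} \left(-35\right) = - \frac{35}{2}$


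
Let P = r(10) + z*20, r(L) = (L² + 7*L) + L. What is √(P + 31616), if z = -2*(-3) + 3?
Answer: 2*√7994 ≈ 178.82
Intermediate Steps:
r(L) = L² + 8*L
z = 9 (z = 6 + 3 = 9)
P = 360 (P = 10*(8 + 10) + 9*20 = 10*18 + 180 = 180 + 180 = 360)
√(P + 31616) = √(360 + 31616) = √31976 = 2*√7994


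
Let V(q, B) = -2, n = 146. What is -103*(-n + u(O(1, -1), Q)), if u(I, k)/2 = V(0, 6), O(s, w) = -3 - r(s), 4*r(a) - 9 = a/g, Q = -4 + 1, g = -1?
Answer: 15450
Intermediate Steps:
Q = -3
r(a) = 9/4 - a/4 (r(a) = 9/4 + (a/(-1))/4 = 9/4 + (a*(-1))/4 = 9/4 + (-a)/4 = 9/4 - a/4)
O(s, w) = -21/4 + s/4 (O(s, w) = -3 - (9/4 - s/4) = -3 + (-9/4 + s/4) = -21/4 + s/4)
u(I, k) = -4 (u(I, k) = 2*(-2) = -4)
-103*(-n + u(O(1, -1), Q)) = -103*(-1*146 - 4) = -103*(-146 - 4) = -103*(-150) = 15450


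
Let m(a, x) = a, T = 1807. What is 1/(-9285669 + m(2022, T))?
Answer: -1/9283647 ≈ -1.0772e-7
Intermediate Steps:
1/(-9285669 + m(2022, T)) = 1/(-9285669 + 2022) = 1/(-9283647) = -1/9283647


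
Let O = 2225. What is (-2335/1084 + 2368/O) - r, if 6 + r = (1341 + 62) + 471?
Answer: -4508057663/2411900 ≈ -1869.1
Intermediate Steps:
r = 1868 (r = -6 + ((1341 + 62) + 471) = -6 + (1403 + 471) = -6 + 1874 = 1868)
(-2335/1084 + 2368/O) - r = (-2335/1084 + 2368/2225) - 1*1868 = (-2335*1/1084 + 2368*(1/2225)) - 1868 = (-2335/1084 + 2368/2225) - 1868 = -2628463/2411900 - 1868 = -4508057663/2411900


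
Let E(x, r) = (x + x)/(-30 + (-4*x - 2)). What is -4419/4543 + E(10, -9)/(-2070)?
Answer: -32925845/33854436 ≈ -0.97257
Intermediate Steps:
E(x, r) = 2*x/(-32 - 4*x) (E(x, r) = (2*x)/(-30 + (-2 - 4*x)) = (2*x)/(-32 - 4*x) = 2*x/(-32 - 4*x))
-4419/4543 + E(10, -9)/(-2070) = -4419/4543 - 1*10/(16 + 2*10)/(-2070) = -4419*1/4543 - 1*10/(16 + 20)*(-1/2070) = -4419/4543 - 1*10/36*(-1/2070) = -4419/4543 - 1*10*1/36*(-1/2070) = -4419/4543 - 5/18*(-1/2070) = -4419/4543 + 1/7452 = -32925845/33854436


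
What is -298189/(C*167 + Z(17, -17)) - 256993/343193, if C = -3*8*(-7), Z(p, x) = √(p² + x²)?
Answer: -1536719252965403/135070221567847 + 5069213*√2/787138558 ≈ -11.368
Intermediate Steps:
C = 168 (C = -24*(-7) = 168)
-298189/(C*167 + Z(17, -17)) - 256993/343193 = -298189/(168*167 + √(17² + (-17)²)) - 256993/343193 = -298189/(28056 + √(289 + 289)) - 256993*1/343193 = -298189/(28056 + √578) - 256993/343193 = -298189/(28056 + 17*√2) - 256993/343193 = -256993/343193 - 298189/(28056 + 17*√2)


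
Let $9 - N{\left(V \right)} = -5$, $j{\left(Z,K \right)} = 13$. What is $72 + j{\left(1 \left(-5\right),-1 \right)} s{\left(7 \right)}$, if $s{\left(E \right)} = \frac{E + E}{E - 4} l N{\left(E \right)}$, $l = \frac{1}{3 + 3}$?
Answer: $\frac{1922}{9} \approx 213.56$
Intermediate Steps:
$N{\left(V \right)} = 14$ ($N{\left(V \right)} = 9 - -5 = 9 + 5 = 14$)
$l = \frac{1}{6} \approx 0.16667$
$s{\left(E \right)} = \frac{14 E}{3 \left(-4 + E\right)}$ ($s{\left(E \right)} = \frac{E + E}{E - 4} \cdot \frac{1}{6} \cdot 14 = \frac{2 E}{-4 + E} \frac{1}{6} \cdot 14 = \frac{E}{3 \left(-4 + E\right)} 14 = \frac{14 E}{3 \left(-4 + E\right)}$)
$72 + j{\left(1 \left(-5\right),-1 \right)} s{\left(7 \right)} = 72 + 13 \cdot \frac{14}{3} \cdot 7 \frac{1}{-4 + 7} = 72 + 13 \cdot \frac{14}{3} \cdot 7 \cdot \frac{1}{3} = 72 + 13 \cdot \frac{98}{9} = 72 + \frac{1274}{9} = \frac{1922}{9}$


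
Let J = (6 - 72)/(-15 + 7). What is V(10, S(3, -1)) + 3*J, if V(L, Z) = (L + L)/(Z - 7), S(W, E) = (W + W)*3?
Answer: 1169/44 ≈ 26.568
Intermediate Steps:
J = 33/4 (J = -66/(-8) = -66*(-⅛) = 33/4 ≈ 8.2500)
S(W, E) = 6*W (S(W, E) = (2*W)*3 = 6*W)
V(L, Z) = 2*L/(-7 + Z) (V(L, Z) = (2*L)/(-7 + Z) = 2*L/(-7 + Z))
V(10, S(3, -1)) + 3*J = 2*10/(-7 + 6*3) + 3*(33/4) = 2*10/(-7 + 18) + 99/4 = 2*10/11 + 99/4 = 2*10*(1/11) + 99/4 = 20/11 + 99/4 = 1169/44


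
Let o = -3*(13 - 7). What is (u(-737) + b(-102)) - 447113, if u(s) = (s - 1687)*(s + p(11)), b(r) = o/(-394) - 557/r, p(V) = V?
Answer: 26377725481/20094 ≈ 1.3127e+6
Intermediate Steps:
o = -18 (o = -3*6 = -18)
b(r) = 9/197 - 557/r (b(r) = -18/(-394) - 557/r = -18*(-1/394) - 557/r = 9/197 - 557/r)
u(s) = (-1687 + s)*(11 + s) (u(s) = (s - 1687)*(s + 11) = (-1687 + s)*(11 + s))
(u(-737) + b(-102)) - 447113 = ((-18557 + (-737)² - 1676*(-737)) + (9/197 - 557/(-102))) - 447113 = ((-18557 + 543169 + 1235212) + (9/197 - 557*(-1/102))) - 447113 = (1759824 + (9/197 + 557/102)) - 447113 = (1759824 + 110647/20094) - 447113 = 35362014103/20094 - 447113 = 26377725481/20094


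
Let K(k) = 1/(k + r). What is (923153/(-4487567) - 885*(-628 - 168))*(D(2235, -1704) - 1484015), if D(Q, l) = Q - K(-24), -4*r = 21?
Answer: -78295841787047289536/75006477 ≈ -1.0439e+12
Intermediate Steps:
r = -21/4 (r = -1/4*21 = -21/4 ≈ -5.2500)
K(k) = 1/(-21/4 + k) (K(k) = 1/(k - 21/4) = 1/(-21/4 + k))
D(Q, l) = 4/117 + Q (D(Q, l) = Q - 4/(-21 + 4*(-24)) = Q - 4/(-21 - 96) = Q - 4/(-117) = Q - 4*(-1)/117 = Q - 1*(-4/117) = Q + 4/117 = 4/117 + Q)
(923153/(-4487567) - 885*(-628 - 168))*(D(2235, -1704) - 1484015) = (923153/(-4487567) - 885*(-628 - 168))*((4/117 + 2235) - 1484015) = (923153*(-1/4487567) - 885*(-796))*(261499/117 - 1484015) = (-131879/641081 + 704460)*(-173368256/117) = (451615789381/641081)*(-173368256/117) = -78295841787047289536/75006477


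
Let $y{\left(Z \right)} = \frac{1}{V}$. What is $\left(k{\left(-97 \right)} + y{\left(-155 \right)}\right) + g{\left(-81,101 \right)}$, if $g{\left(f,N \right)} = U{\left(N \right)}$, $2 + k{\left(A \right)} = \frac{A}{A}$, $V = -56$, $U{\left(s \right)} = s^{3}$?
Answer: $\frac{57696799}{56} \approx 1.0303 \cdot 10^{6}$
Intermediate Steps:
$k{\left(A \right)} = -1$ ($k{\left(A \right)} = -2 + \frac{A}{A} = -2 + 1 = -1$)
$g{\left(f,N \right)} = N^{3}$
$y{\left(Z \right)} = - \frac{1}{56}$ ($y{\left(Z \right)} = \frac{1}{-56} = - \frac{1}{56}$)
$\left(k{\left(-97 \right)} + y{\left(-155 \right)}\right) + g{\left(-81,101 \right)} = \left(-1 - \frac{1}{56}\right) + 101^{3} = - \frac{57}{56} + 1030301 = \frac{57696799}{56}$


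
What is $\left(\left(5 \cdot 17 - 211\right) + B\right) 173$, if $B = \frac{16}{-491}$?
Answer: $- \frac{10705586}{491} \approx -21804.0$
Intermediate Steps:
$B = - \frac{16}{491}$ ($B = 16 \left(- \frac{1}{491}\right) = - \frac{16}{491} \approx -0.032587$)
$\left(\left(5 \cdot 17 - 211\right) + B\right) 173 = \left(\left(5 \cdot 17 - 211\right) - \frac{16}{491}\right) 173 = \left(\left(85 - 211\right) - \frac{16}{491}\right) 173 = \left(-126 - \frac{16}{491}\right) 173 = \left(- \frac{61882}{491}\right) 173 = - \frac{10705586}{491}$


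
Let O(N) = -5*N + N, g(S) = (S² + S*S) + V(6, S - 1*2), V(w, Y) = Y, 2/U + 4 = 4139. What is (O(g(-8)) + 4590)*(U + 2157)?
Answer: 36729253246/4135 ≈ 8.8825e+6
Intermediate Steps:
U = 2/4135 (U = 2/(-4 + 4139) = 2/4135 ≈ 0.00048368)
g(S) = -2 + S + 2*S² (g(S) = (S² + S*S) + (S - 1*2) = (S² + S²) + (S - 2) = 2*S² + (-2 + S) = -2 + S + 2*S²)
O(N) = -4*N
(O(g(-8)) + 4590)*(U + 2157) = (-4*(-2 - 8 + 2*(-8)²) + 4590)*(2/4135 + 2157) = (-4*(-2 - 8 + 2*64) + 4590)*(8919197/4135) = (-4*(-2 - 8 + 128) + 4590)*(8919197/4135) = (-4*118 + 4590)*(8919197/4135) = (-472 + 4590)*(8919197/4135) = 4118*(8919197/4135) = 36729253246/4135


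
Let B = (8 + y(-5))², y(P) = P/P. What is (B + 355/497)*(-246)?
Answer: -140712/7 ≈ -20102.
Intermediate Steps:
y(P) = 1
B = 81 (B = (8 + 1)² = 9² = 81)
(B + 355/497)*(-246) = (81 + 355/497)*(-246) = (81 + 355*(1/497))*(-246) = (81 + 5/7)*(-246) = (572/7)*(-246) = -140712/7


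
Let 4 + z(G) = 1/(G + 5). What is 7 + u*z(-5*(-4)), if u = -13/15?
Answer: 1304/125 ≈ 10.432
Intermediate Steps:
z(G) = -4 + 1/(5 + G) (z(G) = -4 + 1/(G + 5) = -4 + 1/(5 + G))
u = -13/15 (u = -13*1/15 = -13/15 ≈ -0.86667)
7 + u*z(-5*(-4)) = 7 - 13*(-19 - (-20)*(-4))/(15*(5 - 5*(-4))) = 7 - 13*(-19 - 4*20)/(15*(5 + 20)) = 7 - 13*(-19 - 80)/(15*25) = 7 - 13*(-99)/375 = 7 - 13/15*(-99/25) = 7 + 429/125 = 1304/125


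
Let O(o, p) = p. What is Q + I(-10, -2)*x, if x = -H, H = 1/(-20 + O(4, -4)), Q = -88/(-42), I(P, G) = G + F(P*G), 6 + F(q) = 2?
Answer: 155/84 ≈ 1.8452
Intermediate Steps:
F(q) = -4 (F(q) = -6 + 2 = -4)
I(P, G) = -4 + G (I(P, G) = G - 4 = -4 + G)
Q = 44/21 (Q = -88*(-1/42) = 44/21 ≈ 2.0952)
H = -1/24 (H = 1/(-20 - 4) = 1/(-24) = -1/24 ≈ -0.041667)
x = 1/24 (x = -1*(-1/24) = 1/24 ≈ 0.041667)
Q + I(-10, -2)*x = 44/21 + (-4 - 2)*(1/24) = 44/21 - 6*1/24 = 44/21 - 1/4 = 155/84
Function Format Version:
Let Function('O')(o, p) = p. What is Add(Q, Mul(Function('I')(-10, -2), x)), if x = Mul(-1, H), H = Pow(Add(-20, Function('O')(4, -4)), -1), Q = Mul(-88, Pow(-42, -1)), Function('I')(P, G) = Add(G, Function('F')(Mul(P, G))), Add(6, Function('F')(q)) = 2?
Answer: Rational(155, 84) ≈ 1.8452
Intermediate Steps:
Function('F')(q) = -4 (Function('F')(q) = Add(-6, 2) = -4)
Function('I')(P, G) = Add(-4, G) (Function('I')(P, G) = Add(G, -4) = Add(-4, G))
Q = Rational(44, 21) (Q = Mul(-88, Rational(-1, 42)) = Rational(44, 21) ≈ 2.0952)
H = Rational(-1, 24) (H = Pow(Add(-20, -4), -1) = Pow(-24, -1) = Rational(-1, 24) ≈ -0.041667)
x = Rational(1, 24) (x = Mul(-1, Rational(-1, 24)) = Rational(1, 24) ≈ 0.041667)
Add(Q, Mul(Function('I')(-10, -2), x)) = Add(Rational(44, 21), Mul(Add(-4, -2), Rational(1, 24))) = Add(Rational(44, 21), Mul(-6, Rational(1, 24))) = Add(Rational(44, 21), Rational(-1, 4)) = Rational(155, 84)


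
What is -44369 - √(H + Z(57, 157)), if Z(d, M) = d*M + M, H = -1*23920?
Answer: -44369 - 3*I*√1646 ≈ -44369.0 - 121.71*I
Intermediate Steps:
H = -23920
Z(d, M) = M + M*d (Z(d, M) = M*d + M = M + M*d)
-44369 - √(H + Z(57, 157)) = -44369 - √(-23920 + 157*(1 + 57)) = -44369 - √(-23920 + 157*58) = -44369 - √(-23920 + 9106) = -44369 - √(-14814) = -44369 - 3*I*√1646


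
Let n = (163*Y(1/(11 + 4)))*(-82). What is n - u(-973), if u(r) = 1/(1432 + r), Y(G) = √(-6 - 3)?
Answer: -1/459 - 40098*I ≈ -0.0021787 - 40098.0*I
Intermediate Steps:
Y(G) = 3*I (Y(G) = √(-9) = 3*I)
n = -40098*I (n = (163*(3*I))*(-82) = (489*I)*(-82) = -40098*I ≈ -40098.0*I)
n - u(-973) = -40098*I - 1/(1432 - 973) = -40098*I - 1/459 = -1/459 - 40098*I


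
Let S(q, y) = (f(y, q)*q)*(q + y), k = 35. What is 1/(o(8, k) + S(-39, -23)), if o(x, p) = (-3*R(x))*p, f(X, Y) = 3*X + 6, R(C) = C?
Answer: -1/153174 ≈ -6.5285e-6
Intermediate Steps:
f(X, Y) = 6 + 3*X
o(x, p) = -3*p*x (o(x, p) = (-3*x)*p = -3*p*x)
S(q, y) = q*(6 + 3*y)*(q + y) (S(q, y) = ((6 + 3*y)*q)*(q + y) = (q*(6 + 3*y))*(q + y) = q*(6 + 3*y)*(q + y))
1/(o(8, k) + S(-39, -23)) = 1/(-3*35*8 + 3*(-39)*(2 - 23)*(-39 - 23)) = 1/(-840 + 3*(-39)*(-21)*(-62)) = 1/(-840 - 152334) = 1/(-153174) = -1/153174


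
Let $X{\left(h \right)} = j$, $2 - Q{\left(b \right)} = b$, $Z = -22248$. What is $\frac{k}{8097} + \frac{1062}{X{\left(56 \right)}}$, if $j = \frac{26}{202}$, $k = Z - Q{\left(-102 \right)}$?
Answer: $\frac{868209838}{105261} \approx 8248.2$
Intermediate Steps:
$Q{\left(b \right)} = 2 - b$
$k = -22352$ ($k = -22248 - \left(2 - -102\right) = -22248 - \left(2 + 102\right) = -22248 - 104 = -22352$)
$j = \frac{13}{101}$ ($j = 26 \cdot \frac{1}{202} = \frac{13}{101} \approx 0.12871$)
$X{\left(h \right)} = \frac{13}{101}$
$\frac{k}{8097} + \frac{1062}{X{\left(56 \right)}} = - \frac{22352}{8097} + \frac{1062}{\frac{13}{101}} = \left(-22352\right) \frac{1}{8097} + 1062 \cdot \frac{101}{13} = - \frac{22352}{8097} + \frac{107262}{13} = \frac{868209838}{105261}$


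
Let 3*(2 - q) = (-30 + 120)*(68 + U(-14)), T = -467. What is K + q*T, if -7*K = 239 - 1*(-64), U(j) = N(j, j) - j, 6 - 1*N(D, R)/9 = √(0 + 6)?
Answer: 13330679/7 - 126090*√6 ≈ 1.5955e+6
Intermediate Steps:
N(D, R) = 54 - 9*√6 (N(D, R) = 54 - 9*√(0 + 6) = 54 - 9*√6)
U(j) = 54 - j - 9*√6 (U(j) = (54 - 9*√6) - j = 54 - j - 9*√6)
K = -303/7 (K = -(239 - 1*(-64))/7 = -(239 + 64)/7 = -⅐*303 = -303/7 ≈ -43.286)
q = -4078 + 270*√6 (q = 2 - (-30 + 120)*(68 + (54 - 1*(-14) - 9*√6))/3 = 2 - 30*(68 + (54 + 14 - 9*√6)) = 2 - 30*(68 + (68 - 9*√6)) = 2 - 30*(136 - 9*√6) = 2 - (12240 - 810*√6)/3 = 2 + (-4080 + 270*√6) = -4078 + 270*√6 ≈ -3416.6)
K + q*T = -303/7 + (-4078 + 270*√6)*(-467) = -303/7 + (1904426 - 126090*√6) = 13330679/7 - 126090*√6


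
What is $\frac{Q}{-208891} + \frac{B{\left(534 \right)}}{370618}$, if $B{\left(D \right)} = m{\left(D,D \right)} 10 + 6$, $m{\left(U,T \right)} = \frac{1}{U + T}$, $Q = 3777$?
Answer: $- \frac{746835784105}{41341620316692} \approx -0.018065$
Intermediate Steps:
$m{\left(U,T \right)} = \frac{1}{T + U}$
$B{\left(D \right)} = 6 + \frac{5}{D}$ ($B{\left(D \right)} = \frac{1}{D + D} 10 + 6 = \frac{1}{2 D} 10 + 6 = \frac{5}{D} + 6 = 6 + \frac{5}{D}$)
$\frac{Q}{-208891} + \frac{B{\left(534 \right)}}{370618} = \frac{3777}{-208891} + \frac{6 + \frac{5}{534}}{370618} = 3777 \left(- \frac{1}{208891}\right) + \left(6 + 5 \cdot \frac{1}{534}\right) \frac{1}{370618} = - \frac{3777}{208891} + \left(6 + \frac{5}{534}\right) \frac{1}{370618} = - \frac{3777}{208891} + \frac{3209}{534} \cdot \frac{1}{370618} = - \frac{3777}{208891} + \frac{3209}{197910012} = - \frac{746835784105}{41341620316692}$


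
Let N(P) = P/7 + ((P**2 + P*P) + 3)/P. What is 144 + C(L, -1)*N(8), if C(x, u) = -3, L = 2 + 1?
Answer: 5121/56 ≈ 91.446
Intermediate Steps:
N(P) = P/7 + (3 + 2*P**2)/P (N(P) = P*(1/7) + ((P**2 + P**2) + 3)/P = P/7 + (2*P**2 + 3)/P = P/7 + (3 + 2*P**2)/P)
L = 3
144 + C(L, -1)*N(8) = 144 - 3*(3/8 + (15/7)*8) = 144 - 3*(3*(1/8) + 120/7) = 144 - 3*(3/8 + 120/7) = 144 - 3*981/56 = 144 - 2943/56 = 5121/56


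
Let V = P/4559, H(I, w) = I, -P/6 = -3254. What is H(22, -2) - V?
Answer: 80774/4559 ≈ 17.717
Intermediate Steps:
P = 19524 (P = -6*(-3254) = 19524)
V = 19524/4559 ≈ 4.2825
H(22, -2) - V = 22 - 1*19524/4559 = 22 - 19524/4559 = 80774/4559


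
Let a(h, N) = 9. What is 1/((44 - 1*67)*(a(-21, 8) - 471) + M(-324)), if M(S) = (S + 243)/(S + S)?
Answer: 8/85009 ≈ 9.4108e-5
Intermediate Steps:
M(S) = (243 + S)/(2*S) (M(S) = (243 + S)/((2*S)) = (243 + S)*(1/(2*S)) = (243 + S)/(2*S))
1/((44 - 1*67)*(a(-21, 8) - 471) + M(-324)) = 1/((44 - 1*67)*(9 - 471) + (1/2)*(243 - 324)/(-324)) = 1/((44 - 67)*(-462) + (1/2)*(-1/324)*(-81)) = 1/(-23*(-462) + 1/8) = 1/(10626 + 1/8) = 1/(85009/8) = 8/85009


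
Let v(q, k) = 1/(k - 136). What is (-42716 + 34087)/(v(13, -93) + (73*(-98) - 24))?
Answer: 1976041/1643763 ≈ 1.2021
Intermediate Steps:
v(q, k) = 1/(-136 + k)
(-42716 + 34087)/(v(13, -93) + (73*(-98) - 24)) = (-42716 + 34087)/(1/(-136 - 93) + (73*(-98) - 24)) = -8629/(1/(-229) + (-7154 - 24)) = -8629/(-1/229 - 7178) = -8629/(-1643763/229) = -8629*(-229/1643763) = 1976041/1643763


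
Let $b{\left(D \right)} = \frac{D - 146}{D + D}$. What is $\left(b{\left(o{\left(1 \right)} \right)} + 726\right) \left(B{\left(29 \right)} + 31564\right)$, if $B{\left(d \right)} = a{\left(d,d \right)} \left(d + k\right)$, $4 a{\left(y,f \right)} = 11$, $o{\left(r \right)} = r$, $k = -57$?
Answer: $\frac{41153509}{2} \approx 2.0577 \cdot 10^{7}$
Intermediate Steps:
$a{\left(y,f \right)} = \frac{11}{4}$ ($a{\left(y,f \right)} = \frac{1}{4} \cdot 11 = \frac{11}{4}$)
$B{\left(d \right)} = - \frac{627}{4} + \frac{11 d}{4}$ ($B{\left(d \right)} = \frac{11 \left(d - 57\right)}{4} = \frac{11 \left(-57 + d\right)}{4} = - \frac{627}{4} + \frac{11 d}{4}$)
$b{\left(D \right)} = \frac{-146 + D}{2 D}$
$\left(b{\left(o{\left(1 \right)} \right)} + 726\right) \left(B{\left(29 \right)} + 31564\right) = \left(\frac{-146 + 1}{2 \cdot 1} + 726\right) \left(\left(- \frac{627}{4} + \frac{11}{4} \cdot 29\right) + 31564\right) = \left(\frac{1}{2} \cdot 1 \left(-145\right) + 726\right) \left(\left(- \frac{627}{4} + \frac{319}{4}\right) + 31564\right) = \left(- \frac{145}{2} + 726\right) \left(-77 + 31564\right) = \frac{1307}{2} \cdot 31487 = \frac{41153509}{2}$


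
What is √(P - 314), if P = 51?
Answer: I*√263 ≈ 16.217*I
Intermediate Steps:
√(P - 314) = √(51 - 314) = √(-263) = I*√263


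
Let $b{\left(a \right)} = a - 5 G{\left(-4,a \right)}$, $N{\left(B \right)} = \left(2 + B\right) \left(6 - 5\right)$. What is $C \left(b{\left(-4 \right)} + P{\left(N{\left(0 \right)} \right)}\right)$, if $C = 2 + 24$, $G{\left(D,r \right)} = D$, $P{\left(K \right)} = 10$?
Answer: $676$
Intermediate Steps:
$N{\left(B \right)} = 2 + B$ ($N{\left(B \right)} = \left(2 + B\right) 1 = 2 + B$)
$b{\left(a \right)} = 20 + a$ ($b{\left(a \right)} = a - -20 = a + 20 = 20 + a$)
$C = 26$
$C \left(b{\left(-4 \right)} + P{\left(N{\left(0 \right)} \right)}\right) = 26 \left(\left(20 - 4\right) + 10\right) = 26 \left(16 + 10\right) = 26 \cdot 26 = 676$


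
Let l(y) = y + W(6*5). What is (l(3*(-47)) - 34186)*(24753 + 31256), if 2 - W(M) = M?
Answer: -1924189195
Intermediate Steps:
W(M) = 2 - M
l(y) = -28 + y (l(y) = y + (2 - 6*5) = y + (2 - 1*30) = y + (2 - 30) = y - 28 = -28 + y)
(l(3*(-47)) - 34186)*(24753 + 31256) = ((-28 + 3*(-47)) - 34186)*(24753 + 31256) = ((-28 - 141) - 34186)*56009 = (-169 - 34186)*56009 = -34355*56009 = -1924189195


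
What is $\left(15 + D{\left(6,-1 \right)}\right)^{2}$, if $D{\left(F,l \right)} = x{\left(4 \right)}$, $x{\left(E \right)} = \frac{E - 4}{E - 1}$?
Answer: $225$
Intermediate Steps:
$x{\left(E \right)} = \frac{-4 + E}{-1 + E}$
$D{\left(F,l \right)} = 0$ ($D{\left(F,l \right)} = \frac{-4 + 4}{-1 + 4} = \frac{1}{3} \cdot 0 = 0$)
$\left(15 + D{\left(6,-1 \right)}\right)^{2} = \left(15 + 0\right)^{2} = 15^{2} = 225$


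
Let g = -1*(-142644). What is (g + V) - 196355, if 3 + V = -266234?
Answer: -319948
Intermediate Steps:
g = 142644
V = -266237 (V = -3 - 266234 = -266237)
(g + V) - 196355 = (142644 - 266237) - 196355 = -123593 - 196355 = -319948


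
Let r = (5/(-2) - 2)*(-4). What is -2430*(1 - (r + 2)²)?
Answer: 969570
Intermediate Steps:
r = 18 (r = (5*(-½) - 2)*(-4) = (-5/2 - 2)*(-4) = -9/2*(-4) = 18)
-2430*(1 - (r + 2)²) = -2430*(1 - (18 + 2)²) = -2430*(1 - 1*20²) = -2430*(1 - 1*400) = -2430*(1 - 400) = -2430*(-399) = 969570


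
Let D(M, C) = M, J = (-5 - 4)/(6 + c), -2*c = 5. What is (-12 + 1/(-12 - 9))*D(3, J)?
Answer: -253/7 ≈ -36.143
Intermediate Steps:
c = -5/2 (c = -½*5 = -5/2 ≈ -2.5000)
J = -18/7 (J = (-5 - 4)/(6 - 5/2) = -9/7/2 = -9*2/7 = -18/7 ≈ -2.5714)
(-12 + 1/(-12 - 9))*D(3, J) = (-12 + 1/(-12 - 9))*3 = (-12 + 1/(-21))*3 = (-12 - 1/21)*3 = -253/21*3 = -253/7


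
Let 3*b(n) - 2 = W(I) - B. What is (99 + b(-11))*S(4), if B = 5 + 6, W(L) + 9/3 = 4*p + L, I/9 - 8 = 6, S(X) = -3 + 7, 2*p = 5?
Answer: 1684/3 ≈ 561.33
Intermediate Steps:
p = 5/2 (p = (½)*5 = 5/2 ≈ 2.5000)
S(X) = 4
I = 126 (I = 72 + 9*6 = 72 + 54 = 126)
W(L) = 7 + L (W(L) = -3 + (4*(5/2) + L) = -3 + (10 + L) = 7 + L)
B = 11
b(n) = 124/3 (b(n) = ⅔ + ((7 + 126) - 1*11)/3 = ⅔ + (133 - 11)/3 = ⅔ + (⅓)*122 = ⅔ + 122/3 = 124/3)
(99 + b(-11))*S(4) = (99 + 124/3)*4 = (421/3)*4 = 1684/3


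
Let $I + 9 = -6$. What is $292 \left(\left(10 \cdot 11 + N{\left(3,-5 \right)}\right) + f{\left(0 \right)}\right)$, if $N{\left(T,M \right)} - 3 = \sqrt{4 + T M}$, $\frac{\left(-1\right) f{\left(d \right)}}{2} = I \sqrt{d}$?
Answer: $32996 + 292 i \sqrt{11} \approx 32996.0 + 968.45 i$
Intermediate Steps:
$I = -15$ ($I = -9 - 6 = -15$)
$f{\left(d \right)} = 30 \sqrt{d}$ ($f{\left(d \right)} = - 2 \left(- 15 \sqrt{d}\right) = 30 \sqrt{d}$)
$N{\left(T,M \right)} = 3 + \sqrt{4 + M T}$ ($N{\left(T,M \right)} = 3 + \sqrt{4 + T M} = 3 + \sqrt{4 + M T}$)
$292 \left(\left(10 \cdot 11 + N{\left(3,-5 \right)}\right) + f{\left(0 \right)}\right) = 292 \left(\left(10 \cdot 11 + \left(3 + \sqrt{4 - 15}\right)\right) + 30 \sqrt{0}\right) = 292 \left(\left(110 + \left(3 + \sqrt{4 - 15}\right)\right) + 30 \cdot 0\right) = 292 \left(\left(110 + \left(3 + \sqrt{-11}\right)\right) + 0\right) = 292 \left(\left(110 + \left(3 + i \sqrt{11}\right)\right) + 0\right) = 292 \left(\left(113 + i \sqrt{11}\right) + 0\right) = 292 \left(113 + i \sqrt{11}\right) = 32996 + 292 i \sqrt{11}$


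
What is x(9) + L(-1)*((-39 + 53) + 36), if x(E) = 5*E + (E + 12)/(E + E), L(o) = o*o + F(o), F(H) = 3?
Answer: 1477/6 ≈ 246.17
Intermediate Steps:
L(o) = 3 + o² (L(o) = o*o + 3 = o² + 3 = 3 + o²)
x(E) = 5*E + (12 + E)/(2*E) (x(E) = 5*E + (12 + E)/((2*E)) = 5*E + (12 + E)*(1/(2*E)) = 5*E + (12 + E)/(2*E))
x(9) + L(-1)*((-39 + 53) + 36) = (½ + 5*9 + 6/9) + (3 + (-1)²)*((-39 + 53) + 36) = (½ + 45 + 6*(⅑)) + (3 + 1)*(14 + 36) = (½ + 45 + ⅔) + 4*50 = 277/6 + 200 = 1477/6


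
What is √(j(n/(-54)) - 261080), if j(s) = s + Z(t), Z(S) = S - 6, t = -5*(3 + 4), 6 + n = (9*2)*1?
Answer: I*√2350091/3 ≈ 511.0*I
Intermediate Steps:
n = 12 (n = -6 + (9*2)*1 = -6 + 18*1 = -6 + 18 = 12)
t = -35 (t = -5*7 = -35)
Z(S) = -6 + S
j(s) = -41 + s (j(s) = s + (-6 - 35) = s - 41 = -41 + s)
√(j(n/(-54)) - 261080) = √((-41 + 12/(-54)) - 261080) = √((-41 + 12*(-1/54)) - 261080) = √((-41 - 2/9) - 261080) = √(-371/9 - 261080) = √(-2350091/9) = I*√2350091/3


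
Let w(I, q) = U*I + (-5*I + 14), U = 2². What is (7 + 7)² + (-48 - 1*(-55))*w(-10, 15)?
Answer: 364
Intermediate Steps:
U = 4
w(I, q) = 14 - I (w(I, q) = 4*I + (-5*I + 14) = 4*I + (14 - 5*I) = 14 - I)
(7 + 7)² + (-48 - 1*(-55))*w(-10, 15) = (7 + 7)² + (-48 - 1*(-55))*(14 - 1*(-10)) = 14² + (-48 + 55)*(14 + 10) = 196 + 7*24 = 196 + 168 = 364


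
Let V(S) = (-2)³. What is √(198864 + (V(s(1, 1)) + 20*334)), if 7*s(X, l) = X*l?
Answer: 4*√12846 ≈ 453.36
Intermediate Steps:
s(X, l) = X*l/7 (s(X, l) = (X*l)/7 = X*l/7)
V(S) = -8
√(198864 + (V(s(1, 1)) + 20*334)) = √(198864 + (-8 + 20*334)) = √(198864 + (-8 + 6680)) = √(198864 + 6672) = √205536 = 4*√12846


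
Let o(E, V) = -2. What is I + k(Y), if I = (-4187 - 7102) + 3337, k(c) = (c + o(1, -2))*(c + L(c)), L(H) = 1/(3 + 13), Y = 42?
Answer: -12539/2 ≈ -6269.5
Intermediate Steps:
L(H) = 1/16
k(c) = (-2 + c)*(1/16 + c) (k(c) = (c - 2)*(c + 1/16) = (-2 + c)*(1/16 + c))
I = -7952 (I = -11289 + 3337 = -7952)
I + k(Y) = -7952 + (-⅛ + 42² - 31/16*42) = -7952 + (-⅛ + 1764 - 651/8) = -7952 + 3365/2 = -12539/2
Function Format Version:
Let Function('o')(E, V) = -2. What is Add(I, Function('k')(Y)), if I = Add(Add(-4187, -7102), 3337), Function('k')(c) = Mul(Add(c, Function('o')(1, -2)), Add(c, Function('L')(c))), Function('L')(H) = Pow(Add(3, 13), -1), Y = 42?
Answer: Rational(-12539, 2) ≈ -6269.5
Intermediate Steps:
Function('L')(H) = Rational(1, 16) (Function('L')(H) = Pow(16, -1) = Rational(1, 16))
Function('k')(c) = Mul(Add(-2, c), Add(Rational(1, 16), c)) (Function('k')(c) = Mul(Add(c, -2), Add(c, Rational(1, 16))) = Mul(Add(-2, c), Add(Rational(1, 16), c)))
I = -7952 (I = Add(-11289, 3337) = -7952)
Add(I, Function('k')(Y)) = Add(-7952, Add(Rational(-1, 8), Pow(42, 2), Mul(Rational(-31, 16), 42))) = Add(-7952, Add(Rational(-1, 8), 1764, Rational(-651, 8))) = Add(-7952, Rational(3365, 2)) = Rational(-12539, 2)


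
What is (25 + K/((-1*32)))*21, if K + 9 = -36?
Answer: 17745/32 ≈ 554.53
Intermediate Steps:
K = -45 (K = -9 - 36 = -45)
(25 + K/((-1*32)))*21 = (25 - 45/((-1*32)))*21 = (25 - 45/(-32))*21 = (25 - 45*(-1/32))*21 = (25 + 45/32)*21 = (845/32)*21 = 17745/32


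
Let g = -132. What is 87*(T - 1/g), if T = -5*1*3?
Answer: -57391/44 ≈ -1304.3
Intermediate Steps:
T = -15 (T = -5*3 = -15)
87*(T - 1/g) = 87*(-15 - 1/(-132)) = 87*(-15 - 1*(-1/132)) = 87*(-15 + 1/132) = 87*(-1979/132) = -57391/44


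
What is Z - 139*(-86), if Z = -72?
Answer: 11882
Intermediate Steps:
Z - 139*(-86) = -72 - 139*(-86) = -72 + 11954 = 11882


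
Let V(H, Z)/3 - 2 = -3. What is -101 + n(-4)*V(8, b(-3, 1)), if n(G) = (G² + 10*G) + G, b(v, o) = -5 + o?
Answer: -17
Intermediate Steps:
V(H, Z) = -3 (V(H, Z) = 6 + 3*(-3) = 6 - 9 = -3)
n(G) = G² + 11*G
-101 + n(-4)*V(8, b(-3, 1)) = -101 - 4*(11 - 4)*(-3) = -101 - 4*7*(-3) = -101 - 28*(-3) = -101 + 84 = -17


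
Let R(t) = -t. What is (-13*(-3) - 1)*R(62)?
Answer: -2356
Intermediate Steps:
(-13*(-3) - 1)*R(62) = (-13*(-3) - 1)*(-1*62) = (39 - 1)*(-62) = 38*(-62) = -2356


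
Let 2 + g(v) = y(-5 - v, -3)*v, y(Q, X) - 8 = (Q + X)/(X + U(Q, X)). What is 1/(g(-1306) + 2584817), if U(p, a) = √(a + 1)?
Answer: 3036691/9268990780809 - 154108*I*√2/9268990780809 ≈ 3.2762e-7 - 2.3513e-8*I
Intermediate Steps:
U(p, a) = √(1 + a)
y(Q, X) = 8 + (Q + X)/(X + √(1 + X))
g(v) = -2 + v*(-32 - v + 8*I*√2)/(-3 + I*√2) (g(v) = -2 + (((-5 - v) + 8*√(1 - 3) + 9*(-3))/(-3 + √(1 - 3)))*v = -2 + (((-5 - v) + 8*√(-2) - 27)/(-3 + √(-2)))*v = -2 + (((-5 - v) + 8*(I*√2) - 27)/(-3 + I*√2))*v = -2 + (((-5 - v) + 8*I*√2 - 27)/(-3 + I*√2))*v = -2 + ((-32 - v + 8*I*√2)/(-3 + I*√2))*v = -2 + v*(-32 - v + 8*I*√2)/(-3 + I*√2))
1/(g(-1306) + 2584817) = 1/((-2 + (3/11)*(-1306)² + (112/11)*(-1306) + (1/11)*I*√2*(-1306)² + (8/11)*I*(-1306)*√2) + 2584817) = 1/((-2 + (3/11)*1705636 - 146272/11 + (1/11)*I*√2*1705636 - 10448*I*√2/11) + 2584817) = 1/((-2 + 5116908/11 - 146272/11 + 1705636*I*√2/11 - 10448*I*√2/11) + 2584817) = 1/((451874 + 154108*I*√2) + 2584817) = 1/(3036691 + 154108*I*√2)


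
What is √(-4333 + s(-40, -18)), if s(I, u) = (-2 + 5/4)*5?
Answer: I*√17347/2 ≈ 65.854*I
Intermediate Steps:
s(I, u) = -15/4 (s(I, u) = (-2 + 5*(¼))*5 = (-2 + 5/4)*5 = -¾*5 = -15/4)
√(-4333 + s(-40, -18)) = √(-4333 - 15/4) = √(-17347/4) = I*√17347/2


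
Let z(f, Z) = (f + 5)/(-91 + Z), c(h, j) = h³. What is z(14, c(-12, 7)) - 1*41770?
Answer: -75979649/1819 ≈ -41770.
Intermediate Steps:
z(f, Z) = (5 + f)/(-91 + Z)
z(14, c(-12, 7)) - 1*41770 = (5 + 14)/(-91 + (-12)³) - 1*41770 = 19/(-91 - 1728) - 41770 = 19/(-1819) - 41770 = -1/1819*19 - 41770 = -19/1819 - 41770 = -75979649/1819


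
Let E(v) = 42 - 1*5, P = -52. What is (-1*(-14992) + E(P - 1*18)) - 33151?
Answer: -18122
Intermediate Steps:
E(v) = 37 (E(v) = 42 - 5 = 37)
(-1*(-14992) + E(P - 1*18)) - 33151 = (-1*(-14992) + 37) - 33151 = (14992 + 37) - 33151 = 15029 - 33151 = -18122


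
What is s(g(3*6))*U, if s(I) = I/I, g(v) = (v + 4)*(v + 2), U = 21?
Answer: 21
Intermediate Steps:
g(v) = (2 + v)*(4 + v) (g(v) = (4 + v)*(2 + v) = (2 + v)*(4 + v))
s(I) = 1
s(g(3*6))*U = 1*21 = 21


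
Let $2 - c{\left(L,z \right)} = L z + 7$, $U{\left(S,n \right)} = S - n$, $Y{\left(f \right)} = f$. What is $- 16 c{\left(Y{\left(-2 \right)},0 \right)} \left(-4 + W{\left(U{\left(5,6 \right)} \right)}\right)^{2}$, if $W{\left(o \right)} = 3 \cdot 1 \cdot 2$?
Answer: $320$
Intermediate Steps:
$c{\left(L,z \right)} = -5 - L z$ ($c{\left(L,z \right)} = 2 - \left(L z + 7\right) = 2 - \left(7 + L z\right) = -5 - L z$)
$W{\left(o \right)} = 6$ ($W{\left(o \right)} = 3 \cdot 2 = 6$)
$- 16 c{\left(Y{\left(-2 \right)},0 \right)} \left(-4 + W{\left(U{\left(5,6 \right)} \right)}\right)^{2} = - 16 \left(-5 - \left(-2\right) 0\right) \left(-4 + 6\right)^{2} = - 16 \left(-5 + 0\right) 2^{2} = \left(-16\right) \left(-5\right) 4 = 80 \cdot 4 = 320$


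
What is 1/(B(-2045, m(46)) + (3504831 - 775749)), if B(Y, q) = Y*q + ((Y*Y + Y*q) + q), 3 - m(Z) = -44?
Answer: 1/6718924 ≈ 1.4883e-7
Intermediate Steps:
m(Z) = 47 (m(Z) = 3 - 1*(-44) = 3 + 44 = 47)
B(Y, q) = q + Y**2 + 2*Y*q (B(Y, q) = Y*q + ((Y**2 + Y*q) + q) = Y*q + (q + Y**2 + Y*q) = q + Y**2 + 2*Y*q)
1/(B(-2045, m(46)) + (3504831 - 775749)) = 1/((47 + (-2045)**2 + 2*(-2045)*47) + (3504831 - 775749)) = 1/((47 + 4182025 - 192230) + 2729082) = 1/(3989842 + 2729082) = 1/6718924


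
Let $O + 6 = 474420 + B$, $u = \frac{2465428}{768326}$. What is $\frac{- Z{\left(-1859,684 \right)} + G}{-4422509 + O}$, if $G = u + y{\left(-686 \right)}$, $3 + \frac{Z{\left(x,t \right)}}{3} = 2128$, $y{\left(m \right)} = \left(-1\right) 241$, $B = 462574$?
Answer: $\frac{2540389694}{1339008203923} \approx 0.0018972$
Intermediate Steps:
$y{\left(m \right)} = -241$
$u = \frac{1232714}{384163}$ ($u = 2465428 \cdot \frac{1}{768326} = \frac{1232714}{384163} \approx 3.2088$)
$O = 936988$ ($O = -6 + \left(474420 + 462574\right) = -6 + 936994 = 936988$)
$Z{\left(x,t \right)} = 6375$ ($Z{\left(x,t \right)} = -9 + 3 \cdot 2128 = -9 + 6384 = 6375$)
$G = - \frac{91350569}{384163}$ ($G = \frac{1232714}{384163} - 241 = - \frac{91350569}{384163} \approx -237.79$)
$\frac{- Z{\left(-1859,684 \right)} + G}{-4422509 + O} = \frac{\left(-1\right) 6375 - \frac{91350569}{384163}}{-4422509 + 936988} = \frac{-6375 - \frac{91350569}{384163}}{-3485521} = \left(- \frac{2540389694}{384163}\right) \left(- \frac{1}{3485521}\right) = \frac{2540389694}{1339008203923}$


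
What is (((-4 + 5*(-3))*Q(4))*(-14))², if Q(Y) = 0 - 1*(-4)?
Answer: 1132096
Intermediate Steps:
Q(Y) = 4 (Q(Y) = 0 + 4 = 4)
(((-4 + 5*(-3))*Q(4))*(-14))² = (((-4 + 5*(-3))*4)*(-14))² = (((-4 - 15)*4)*(-14))² = (-19*4*(-14))² = (-76*(-14))² = 1064² = 1132096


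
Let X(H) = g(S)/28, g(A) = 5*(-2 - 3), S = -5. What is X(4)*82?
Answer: -1025/14 ≈ -73.214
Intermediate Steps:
g(A) = -25 (g(A) = 5*(-5) = -25)
X(H) = -25/28
X(4)*82 = -25/28*82 = -1025/14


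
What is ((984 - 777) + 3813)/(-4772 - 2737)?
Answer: -1340/2503 ≈ -0.53536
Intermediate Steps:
((984 - 777) + 3813)/(-4772 - 2737) = (207 + 3813)/(-7509) = 4020*(-1/7509) = -1340/2503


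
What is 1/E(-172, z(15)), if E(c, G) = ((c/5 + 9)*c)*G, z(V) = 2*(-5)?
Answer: -1/43688 ≈ -2.2890e-5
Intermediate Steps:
z(V) = -10
E(c, G) = G*c*(9 + c/5) (E(c, G) = ((c*(1/5) + 9)*c)*G = ((c/5 + 9)*c)*G = ((9 + c/5)*c)*G = (c*(9 + c/5))*G = G*c*(9 + c/5))
1/E(-172, z(15)) = 1/((1/5)*(-10)*(-172)*(45 - 172)) = 1/((1/5)*(-10)*(-172)*(-127)) = 1/(-43688) = -1/43688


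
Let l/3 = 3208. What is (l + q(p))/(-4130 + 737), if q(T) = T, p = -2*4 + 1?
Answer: -9617/3393 ≈ -2.8344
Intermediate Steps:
p = -7 (p = -8 + 1 = -7)
l = 9624 (l = 3*3208 = 9624)
(l + q(p))/(-4130 + 737) = (9624 - 7)/(-4130 + 737) = 9617/(-3393) = 9617*(-1/3393) = -9617/3393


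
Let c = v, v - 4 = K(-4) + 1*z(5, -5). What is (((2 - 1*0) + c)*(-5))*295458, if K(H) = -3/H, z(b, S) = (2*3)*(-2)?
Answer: 15511545/2 ≈ 7.7558e+6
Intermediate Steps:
z(b, S) = -12 (z(b, S) = 6*(-2) = -12)
v = -29/4 (v = 4 + (-3/(-4) + 1*(-12)) = 4 + (-3*(-¼) - 12) = 4 + (¾ - 12) = 4 - 45/4 = -29/4 ≈ -7.2500)
c = -29/4 ≈ -7.2500
(((2 - 1*0) + c)*(-5))*295458 = (((2 - 1*0) - 29/4)*(-5))*295458 = (((2 + 0) - 29/4)*(-5))*295458 = ((2 - 29/4)*(-5))*295458 = -21/4*(-5)*295458 = (105/4)*295458 = 15511545/2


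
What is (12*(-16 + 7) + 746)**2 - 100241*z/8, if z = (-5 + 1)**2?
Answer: 206562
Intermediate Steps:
z = 16 (z = (-4)**2 = 16)
(12*(-16 + 7) + 746)**2 - 100241*z/8 = (12*(-16 + 7) + 746)**2 - 100241*16/8 = (12*(-9) + 746)**2 - 100241*16*(1/8) = (-108 + 746)**2 - 100241*2 = 638**2 - 1*200482 = 407044 - 200482 = 206562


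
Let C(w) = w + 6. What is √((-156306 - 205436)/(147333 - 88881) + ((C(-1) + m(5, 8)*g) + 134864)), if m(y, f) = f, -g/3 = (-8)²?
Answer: √113882305944462/29226 ≈ 365.14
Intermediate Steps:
g = -192 (g = -3*(-8)² = -3*64 = -192)
C(w) = 6 + w
√((-156306 - 205436)/(147333 - 88881) + ((C(-1) + m(5, 8)*g) + 134864)) = √((-156306 - 205436)/(147333 - 88881) + (((6 - 1) + 8*(-192)) + 134864)) = √(-361742/58452 + ((5 - 1536) + 134864)) = √(-361742*1/58452 + (-1531 + 134864)) = √(-180871/29226 + 133333) = √(3896609387/29226) = √113882305944462/29226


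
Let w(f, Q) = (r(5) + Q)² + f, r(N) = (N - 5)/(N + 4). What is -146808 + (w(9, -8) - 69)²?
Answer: -146792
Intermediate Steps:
r(N) = (-5 + N)/(4 + N)
w(f, Q) = f + Q² (w(f, Q) = ((-5 + 5)/(4 + 5) + Q)² + f = (0/9 + Q)² + f = ((⅑)*0 + Q)² + f = (0 + Q)² + f = Q² + f = f + Q²)
-146808 + (w(9, -8) - 69)² = -146808 + ((9 + (-8)²) - 69)² = -146808 + ((9 + 64) - 69)² = -146808 + (73 - 69)² = -146808 + 4² = -146808 + 16 = -146792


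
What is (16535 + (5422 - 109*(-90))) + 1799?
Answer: 33566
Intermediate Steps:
(16535 + (5422 - 109*(-90))) + 1799 = (16535 + (5422 + 9810)) + 1799 = (16535 + 15232) + 1799 = 31767 + 1799 = 33566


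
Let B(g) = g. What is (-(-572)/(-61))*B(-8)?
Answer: 4576/61 ≈ 75.016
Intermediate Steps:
(-(-572)/(-61))*B(-8) = -(-572)/(-61)*(-8) = -(-572)*(-1)/61*(-8) = -13*44/61*(-8) = -572/61*(-8) = 4576/61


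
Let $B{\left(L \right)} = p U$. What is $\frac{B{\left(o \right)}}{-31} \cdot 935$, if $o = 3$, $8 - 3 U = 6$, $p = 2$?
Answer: $- \frac{3740}{93} \approx -40.215$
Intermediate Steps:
$U = \frac{2}{3}$ ($U = \frac{8}{3} - 2 = \frac{2}{3} \approx 0.66667$)
$B{\left(L \right)} = \frac{4}{3}$ ($B{\left(L \right)} = 2 \cdot \frac{2}{3} = \frac{4}{3}$)
$\frac{B{\left(o \right)}}{-31} \cdot 935 = \frac{4}{3 \left(-31\right)} 935 = \frac{4}{3} \left(- \frac{1}{31}\right) 935 = \left(- \frac{4}{93}\right) 935 = - \frac{3740}{93}$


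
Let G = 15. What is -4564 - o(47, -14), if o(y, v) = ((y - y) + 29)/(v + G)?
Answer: -4593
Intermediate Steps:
o(y, v) = 29/(15 + v) (o(y, v) = ((y - y) + 29)/(v + 15) = (0 + 29)/(15 + v) = 29/(15 + v))
-4564 - o(47, -14) = -4564 - 29/(15 - 14) = -4564 - 29/1 = -4564 - 29 = -4593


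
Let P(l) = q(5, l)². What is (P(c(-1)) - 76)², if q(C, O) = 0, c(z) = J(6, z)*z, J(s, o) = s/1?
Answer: 5776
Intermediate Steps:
J(s, o) = s (J(s, o) = s*1 = s)
c(z) = 6*z
P(l) = 0 (P(l) = 0² = 0)
(P(c(-1)) - 76)² = (0 - 76)² = (-76)² = 5776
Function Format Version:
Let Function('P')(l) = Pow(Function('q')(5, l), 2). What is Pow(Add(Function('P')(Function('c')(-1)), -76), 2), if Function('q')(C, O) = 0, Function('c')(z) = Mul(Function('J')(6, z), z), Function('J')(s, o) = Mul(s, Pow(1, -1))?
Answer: 5776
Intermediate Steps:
Function('J')(s, o) = s (Function('J')(s, o) = Mul(s, 1) = s)
Function('c')(z) = Mul(6, z)
Function('P')(l) = 0 (Function('P')(l) = Pow(0, 2) = 0)
Pow(Add(Function('P')(Function('c')(-1)), -76), 2) = Pow(Add(0, -76), 2) = Pow(-76, 2) = 5776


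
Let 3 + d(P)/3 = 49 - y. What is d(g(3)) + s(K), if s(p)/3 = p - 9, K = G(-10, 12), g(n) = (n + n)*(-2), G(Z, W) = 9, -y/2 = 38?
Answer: 366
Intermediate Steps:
y = -76 (y = -2*38 = -76)
g(n) = -4*n (g(n) = (2*n)*(-2) = -4*n)
d(P) = 366 (d(P) = -9 + 3*(49 - 1*(-76)) = -9 + 3*(49 + 76) = -9 + 3*125 = -9 + 375 = 366)
K = 9
s(p) = -27 + 3*p (s(p) = 3*(p - 9) = 3*(-9 + p) = -27 + 3*p)
d(g(3)) + s(K) = 366 + (-27 + 3*9) = 366 + (-27 + 27) = 366 + 0 = 366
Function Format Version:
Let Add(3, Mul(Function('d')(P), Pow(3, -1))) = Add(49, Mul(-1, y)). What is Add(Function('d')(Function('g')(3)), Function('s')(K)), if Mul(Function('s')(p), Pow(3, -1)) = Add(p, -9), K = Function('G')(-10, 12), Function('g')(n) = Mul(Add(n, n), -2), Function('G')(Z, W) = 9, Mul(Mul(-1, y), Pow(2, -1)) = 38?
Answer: 366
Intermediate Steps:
y = -76 (y = Mul(-2, 38) = -76)
Function('g')(n) = Mul(-4, n) (Function('g')(n) = Mul(Mul(2, n), -2) = Mul(-4, n))
Function('d')(P) = 366 (Function('d')(P) = Add(-9, Mul(3, Add(49, Mul(-1, -76)))) = Add(-9, Mul(3, Add(49, 76))) = Add(-9, Mul(3, 125)) = Add(-9, 375) = 366)
K = 9
Function('s')(p) = Add(-27, Mul(3, p)) (Function('s')(p) = Mul(3, Add(p, -9)) = Mul(3, Add(-9, p)) = Add(-27, Mul(3, p)))
Add(Function('d')(Function('g')(3)), Function('s')(K)) = Add(366, Add(-27, Mul(3, 9))) = Add(366, Add(-27, 27)) = Add(366, 0) = 366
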